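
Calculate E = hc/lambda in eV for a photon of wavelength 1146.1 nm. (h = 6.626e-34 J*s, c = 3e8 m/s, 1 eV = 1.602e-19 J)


E = hc/lambda = 6.626e-34 * 3e8 / 1.146e-06 = 1.734e-19 J = 1.0826 eV

1.0826 eV


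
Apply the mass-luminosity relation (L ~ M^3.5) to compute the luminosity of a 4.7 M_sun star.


L/L_sun = (M/M_sun)^3.5 = 4.7^3.5 = 225.0829

225.0829 L_sun


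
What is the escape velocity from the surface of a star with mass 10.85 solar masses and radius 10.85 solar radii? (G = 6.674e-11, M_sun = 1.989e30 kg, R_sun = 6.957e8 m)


M = 10.85 * 1.989e30 kg = 2.158065e+31 kg; R = 10.85 * 6.957e8 m = 7.548345e+09 m. v_esc = sqrt(2GM/R) = sqrt(2 * 6.674e-11 * 2.158065e+31 / 7.548345e+09) = 617752.4676

617752.4676 m/s


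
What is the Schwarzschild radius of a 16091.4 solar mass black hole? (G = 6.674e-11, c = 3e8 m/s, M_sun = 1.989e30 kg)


M = 16091.4 * 1.989e30 kg = 3.20057946e+34 kg. rs = 2GM/c^2 = 2 * 6.674e-11 * 3.20057946e+34 / (3e8)^2 = 4.747e+07

4.747e+07 m


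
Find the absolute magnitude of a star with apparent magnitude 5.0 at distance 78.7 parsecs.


M = m - 5*log10(d) + 5 = 5.0 - 5*log10(78.7) + 5 = 0.5201

0.5201


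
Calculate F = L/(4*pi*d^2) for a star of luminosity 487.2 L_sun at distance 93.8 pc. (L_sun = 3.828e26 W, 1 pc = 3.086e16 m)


F = L / (4*pi*d^2) = 1.865e+29 / (4*pi*(2.895e+18)^2) = 1.771e-09

1.771e-09 W/m^2


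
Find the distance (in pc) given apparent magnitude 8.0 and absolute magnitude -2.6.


d = 10^((m - M + 5)/5) = 10^((8.0 - -2.6 + 5)/5) = 1318.2567

1318.2567 pc


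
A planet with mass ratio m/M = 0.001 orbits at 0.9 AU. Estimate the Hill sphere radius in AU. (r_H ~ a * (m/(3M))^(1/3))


r_H = a * (m/3M)^(1/3) = 0.9 * (0.001/3)^(1/3) = 0.0624

0.0624 AU


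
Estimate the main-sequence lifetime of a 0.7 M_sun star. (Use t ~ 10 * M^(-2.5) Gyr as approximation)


t = 10 * M^(-2.5) = 10 * 0.7^(-2.5) = 24.3924

24.3924 Gyr


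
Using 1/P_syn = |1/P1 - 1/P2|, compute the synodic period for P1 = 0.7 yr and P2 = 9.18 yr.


1/P_syn = |1/P1 - 1/P2| = |1/0.7 - 1/9.18| => P_syn = 0.7578

0.7578 years


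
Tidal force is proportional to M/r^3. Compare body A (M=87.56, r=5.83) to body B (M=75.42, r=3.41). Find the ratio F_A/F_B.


Ratio = (M1/r1^3) / (M2/r2^3) = (87.56/5.83^3) / (75.42/3.41^3) = 0.2323

0.2323


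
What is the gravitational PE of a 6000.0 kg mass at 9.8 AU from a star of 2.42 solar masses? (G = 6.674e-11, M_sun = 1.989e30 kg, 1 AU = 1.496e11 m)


M = 2.42 * 1.989e30 kg = 4.81338e+30 kg; r = 9.8 AU * 1.496e11 m/AU = 1.46608e+12 m. U = -GM*m/r = -(6.674e-11 * 4.81338e+30 * 6000.0) / 1.46608e+12 = -1.315e+12

-1.315e+12 J


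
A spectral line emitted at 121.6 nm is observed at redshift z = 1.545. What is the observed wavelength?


lam_obs = lam_emit * (1 + z) = 121.6 * (1 + 1.545) = 309.472

309.472 nm


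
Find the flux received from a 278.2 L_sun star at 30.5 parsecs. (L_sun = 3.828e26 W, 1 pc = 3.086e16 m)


F = L / (4*pi*d^2) = 1.065e+29 / (4*pi*(9.412e+17)^2) = 9.566e-09

9.566e-09 W/m^2


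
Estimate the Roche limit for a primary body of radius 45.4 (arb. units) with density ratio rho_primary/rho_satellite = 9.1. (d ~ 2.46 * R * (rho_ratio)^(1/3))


d_Roche = 2.46 * 45.4 * 9.1^(1/3) = 233.1693

233.1693


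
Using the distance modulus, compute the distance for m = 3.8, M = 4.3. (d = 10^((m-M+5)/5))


d = 10^((m - M + 5)/5) = 10^((3.8 - 4.3 + 5)/5) = 7.9433

7.9433 pc


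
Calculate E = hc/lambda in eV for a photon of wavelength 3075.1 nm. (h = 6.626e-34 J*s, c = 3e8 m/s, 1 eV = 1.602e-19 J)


E = hc/lambda = 6.626e-34 * 3e8 / 3.075e-06 = 6.464e-20 J = 0.4035 eV

0.4035 eV


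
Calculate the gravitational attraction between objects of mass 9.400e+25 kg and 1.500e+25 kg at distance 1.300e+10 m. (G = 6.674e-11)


F = G*m1*m2/r^2 = 6.674e-11 * 9.400e+25 * 1.500e+25 / (1.300e+10)^2 = 6.674e-11 * 1.410e+51 / 1.690e+20 = 5.568e+20

5.568e+20 N


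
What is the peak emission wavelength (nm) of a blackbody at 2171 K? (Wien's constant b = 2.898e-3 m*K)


lam_max = b / T = 2.898e-3 / 2171 = 1.335e-06 m = 1334.8687 nm

1334.8687 nm


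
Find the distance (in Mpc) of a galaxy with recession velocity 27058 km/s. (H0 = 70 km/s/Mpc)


d = v / H0 = 27058 / 70 = 386.5429

386.5429 Mpc


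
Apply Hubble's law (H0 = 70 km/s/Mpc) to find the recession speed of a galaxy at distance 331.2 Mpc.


v = H0 * d = 70 * 331.2 = 23184.0

23184.0 km/s


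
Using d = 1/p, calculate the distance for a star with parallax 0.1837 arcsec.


d = 1/p = 1/0.1837 = 5.4437

5.4437 pc


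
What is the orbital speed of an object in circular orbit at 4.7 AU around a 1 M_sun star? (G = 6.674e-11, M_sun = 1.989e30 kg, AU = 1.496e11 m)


v = sqrt(GM/r) = sqrt(6.674e-11 * 1.989e+30 / 7.031e+11) = 13740.2858

13740.2858 m/s


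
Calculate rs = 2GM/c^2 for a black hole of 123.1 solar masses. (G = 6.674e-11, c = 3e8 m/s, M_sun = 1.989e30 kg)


M = 123.1 * 1.989e30 kg = 2.448459e+32 kg. rs = 2GM/c^2 = 2 * 6.674e-11 * 2.448459e+32 / (3e8)^2 = 363133.6748

363133.6748 m


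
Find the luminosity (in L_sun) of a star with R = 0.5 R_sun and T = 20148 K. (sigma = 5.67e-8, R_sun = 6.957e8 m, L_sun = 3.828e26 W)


R = 0.5 * 6.957e8 m = 3.4785e+08 m. L = 4*pi*R^2*sigma*T^4 = 4*pi*(3.4785e+08)^2 * 5.67e-8 * 20148^4 = 1.420707611e+28 W. L/L_sun = 1.420707611e+28 / 3.828e26 = 37.1136

37.1136 L_sun


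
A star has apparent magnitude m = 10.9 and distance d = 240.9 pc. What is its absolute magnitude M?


M = m - 5*log10(d) + 5 = 10.9 - 5*log10(240.9) + 5 = 3.9908

3.9908


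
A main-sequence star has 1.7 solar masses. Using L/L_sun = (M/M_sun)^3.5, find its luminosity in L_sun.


L/L_sun = (M/M_sun)^3.5 = 1.7^3.5 = 6.4058

6.4058 L_sun


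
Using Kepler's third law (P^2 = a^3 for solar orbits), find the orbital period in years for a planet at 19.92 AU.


P = a^(3/2) = 19.92^1.5 = 88.9066

88.9066 years


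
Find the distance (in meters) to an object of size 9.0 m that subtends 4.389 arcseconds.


D = size / theta_rad, theta_rad = 4.389 * pi/(180*3600) = 2.128e-05, D = 422962.6922

422962.6922 m


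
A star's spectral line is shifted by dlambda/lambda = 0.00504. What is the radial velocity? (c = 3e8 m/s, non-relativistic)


v = (dlambda/lambda) * c = 0.00504 * 3e8 = 1.512e+06

1.512e+06 m/s


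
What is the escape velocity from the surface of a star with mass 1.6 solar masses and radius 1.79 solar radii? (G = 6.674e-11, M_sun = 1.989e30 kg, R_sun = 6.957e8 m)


M = 1.6 * 1.989e30 kg = 3.1824e+30 kg; R = 1.79 * 6.957e8 m = 1.245303e+09 m. v_esc = sqrt(2GM/R) = sqrt(2 * 6.674e-11 * 3.1824e+30 / 1.245303e+09) = 584047.2249

584047.2249 m/s


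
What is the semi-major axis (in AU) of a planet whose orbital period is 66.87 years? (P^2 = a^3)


a = P^(2/3) = 66.87^(2/3) = 16.4748

16.4748 AU


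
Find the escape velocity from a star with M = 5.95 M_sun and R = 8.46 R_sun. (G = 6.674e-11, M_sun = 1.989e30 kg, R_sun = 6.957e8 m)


M = 5.95 * 1.989e30 kg = 1.183455e+31 kg; R = 8.46 * 6.957e8 m = 5.885622e+09 m. v_esc = sqrt(2GM/R) = sqrt(2 * 6.674e-11 * 1.183455e+31 / 5.885622e+09) = 518069.2198

518069.2198 m/s


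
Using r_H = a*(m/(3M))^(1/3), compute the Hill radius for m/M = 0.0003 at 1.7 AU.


r_H = a * (m/3M)^(1/3) = 1.7 * (0.0003/3)^(1/3) = 0.0789

0.0789 AU


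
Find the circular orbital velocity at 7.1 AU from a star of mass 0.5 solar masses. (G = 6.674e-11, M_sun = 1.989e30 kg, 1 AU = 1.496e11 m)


v = sqrt(GM/r) = sqrt(6.674e-11 * 9.945e+29 / 1.062e+12) = 7904.9754

7904.9754 m/s


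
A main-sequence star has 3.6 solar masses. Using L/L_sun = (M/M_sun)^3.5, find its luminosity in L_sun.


L/L_sun = (M/M_sun)^3.5 = 3.6^3.5 = 88.5235

88.5235 L_sun


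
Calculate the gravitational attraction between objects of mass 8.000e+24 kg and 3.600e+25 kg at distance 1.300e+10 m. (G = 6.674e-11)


F = G*m1*m2/r^2 = 6.674e-11 * 8.000e+24 * 3.600e+25 / (1.300e+10)^2 = 6.674e-11 * 2.880e+50 / 1.690e+20 = 1.137e+20

1.137e+20 N


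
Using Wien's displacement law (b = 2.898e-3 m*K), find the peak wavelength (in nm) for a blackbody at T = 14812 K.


lam_max = b / T = 2.898e-3 / 14812 = 1.957e-07 m = 195.6522 nm

195.6522 nm


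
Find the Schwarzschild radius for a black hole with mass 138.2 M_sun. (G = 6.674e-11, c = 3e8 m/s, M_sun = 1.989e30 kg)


M = 138.2 * 1.989e30 kg = 2.748798e+32 kg. rs = 2GM/c^2 = 2 * 6.674e-11 * 2.748798e+32 / (3e8)^2 = 407677.2856

407677.2856 m


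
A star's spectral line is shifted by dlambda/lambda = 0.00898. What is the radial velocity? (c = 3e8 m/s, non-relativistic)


v = (dlambda/lambda) * c = 0.00898 * 3e8 = 2.694e+06

2.694e+06 m/s


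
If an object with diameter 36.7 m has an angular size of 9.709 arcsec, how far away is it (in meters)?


D = size / theta_rad, theta_rad = 9.709 * pi/(180*3600) = 4.707e-05, D = 779680.5427

779680.5427 m


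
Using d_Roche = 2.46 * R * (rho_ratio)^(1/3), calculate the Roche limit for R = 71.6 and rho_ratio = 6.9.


d_Roche = 2.46 * 71.6 * 6.9^(1/3) = 335.3239

335.3239


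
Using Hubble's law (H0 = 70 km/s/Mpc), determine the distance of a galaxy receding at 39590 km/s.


d = v / H0 = 39590 / 70 = 565.5714

565.5714 Mpc


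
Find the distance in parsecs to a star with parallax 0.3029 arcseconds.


d = 1/p = 1/0.3029 = 3.3014

3.3014 pc


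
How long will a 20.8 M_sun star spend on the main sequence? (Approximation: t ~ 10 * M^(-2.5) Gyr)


t = 10 * M^(-2.5) = 10 * 20.8^(-2.5) = 0.0051

0.0051 Gyr


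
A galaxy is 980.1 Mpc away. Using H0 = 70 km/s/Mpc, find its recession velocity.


v = H0 * d = 70 * 980.1 = 68607.0

68607.0 km/s


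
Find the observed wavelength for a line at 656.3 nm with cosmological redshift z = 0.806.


lam_obs = lam_emit * (1 + z) = 656.3 * (1 + 0.806) = 1185.2778

1185.2778 nm


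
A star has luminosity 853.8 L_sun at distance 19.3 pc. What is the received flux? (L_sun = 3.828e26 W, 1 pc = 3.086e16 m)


F = L / (4*pi*d^2) = 3.268e+29 / (4*pi*(5.956e+17)^2) = 7.332e-08

7.332e-08 W/m^2


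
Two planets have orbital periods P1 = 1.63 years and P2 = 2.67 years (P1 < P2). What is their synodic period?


1/P_syn = |1/P1 - 1/P2| = |1/1.63 - 1/2.67| => P_syn = 4.1847

4.1847 years


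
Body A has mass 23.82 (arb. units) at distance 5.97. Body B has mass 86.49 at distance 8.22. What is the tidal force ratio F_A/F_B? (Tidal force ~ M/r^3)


Ratio = (M1/r1^3) / (M2/r2^3) = (23.82/5.97^3) / (86.49/8.22^3) = 0.7189

0.7189


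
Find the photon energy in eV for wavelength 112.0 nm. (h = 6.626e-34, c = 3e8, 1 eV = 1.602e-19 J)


E = hc/lambda = 6.626e-34 * 3e8 / 1.120e-07 = 1.775e-18 J = 11.0788 eV

11.0788 eV


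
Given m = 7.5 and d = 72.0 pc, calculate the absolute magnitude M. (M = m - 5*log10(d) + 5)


M = m - 5*log10(d) + 5 = 7.5 - 5*log10(72.0) + 5 = 3.2133

3.2133


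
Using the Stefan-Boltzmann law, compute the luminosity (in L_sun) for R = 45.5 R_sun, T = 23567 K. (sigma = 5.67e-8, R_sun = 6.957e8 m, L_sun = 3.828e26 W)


R = 45.5 * 6.957e8 m = 3.165435e+10 m. L = 4*pi*R^2*sigma*T^4 = 4*pi*(3.165435e+10)^2 * 5.67e-8 * 23567^4 = 2.202302289e+32 W. L/L_sun = 2.202302289e+32 / 3.828e26 = 575314.0776

575314.0776 L_sun


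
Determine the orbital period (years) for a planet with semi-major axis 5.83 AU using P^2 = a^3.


P = a^(3/2) = 5.83^1.5 = 14.0768

14.0768 years


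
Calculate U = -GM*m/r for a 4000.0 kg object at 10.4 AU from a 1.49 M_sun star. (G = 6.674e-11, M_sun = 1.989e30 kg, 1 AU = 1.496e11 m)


M = 1.49 * 1.989e30 kg = 2.96361e+30 kg; r = 10.4 AU * 1.496e11 m/AU = 1.55584e+12 m. U = -GM*m/r = -(6.674e-11 * 2.96361e+30 * 4000.0) / 1.55584e+12 = -5.085e+11

-5.085e+11 J


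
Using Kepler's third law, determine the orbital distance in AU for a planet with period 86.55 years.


a = P^(2/3) = 86.55^(2/3) = 19.5664

19.5664 AU


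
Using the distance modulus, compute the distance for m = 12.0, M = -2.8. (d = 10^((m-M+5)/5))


d = 10^((m - M + 5)/5) = 10^((12.0 - -2.8 + 5)/5) = 9120.1084

9120.1084 pc


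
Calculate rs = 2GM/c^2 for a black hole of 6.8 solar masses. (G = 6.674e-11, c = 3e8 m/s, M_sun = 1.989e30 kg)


M = 6.8 * 1.989e30 kg = 1.35252e+31 kg. rs = 2GM/c^2 = 2 * 6.674e-11 * 1.35252e+31 / (3e8)^2 = 20059.3744

20059.3744 m


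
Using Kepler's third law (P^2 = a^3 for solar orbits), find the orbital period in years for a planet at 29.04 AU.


P = a^(3/2) = 29.04^1.5 = 156.493

156.493 years


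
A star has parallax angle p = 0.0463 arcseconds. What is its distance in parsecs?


d = 1/p = 1/0.0463 = 21.5983

21.5983 pc


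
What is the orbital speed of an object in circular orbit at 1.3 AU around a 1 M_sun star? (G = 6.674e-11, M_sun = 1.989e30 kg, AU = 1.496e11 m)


v = sqrt(GM/r) = sqrt(6.674e-11 * 1.989e+30 / 1.945e+11) = 26126.0059

26126.0059 m/s


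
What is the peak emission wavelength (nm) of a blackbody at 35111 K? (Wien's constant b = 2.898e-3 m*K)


lam_max = b / T = 2.898e-3 / 35111 = 8.254e-08 m = 82.5382 nm

82.5382 nm


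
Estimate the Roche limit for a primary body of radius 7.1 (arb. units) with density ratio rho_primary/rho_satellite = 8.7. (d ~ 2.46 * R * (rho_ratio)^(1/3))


d_Roche = 2.46 * 7.1 * 8.7^(1/3) = 35.9225

35.9225


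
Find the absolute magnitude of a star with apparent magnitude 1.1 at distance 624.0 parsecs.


M = m - 5*log10(d) + 5 = 1.1 - 5*log10(624.0) + 5 = -7.8759

-7.8759


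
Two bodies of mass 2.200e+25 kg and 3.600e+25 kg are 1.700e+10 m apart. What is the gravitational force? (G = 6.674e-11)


F = G*m1*m2/r^2 = 6.674e-11 * 2.200e+25 * 3.600e+25 / (1.700e+10)^2 = 6.674e-11 * 7.920e+50 / 2.890e+20 = 1.829e+20

1.829e+20 N


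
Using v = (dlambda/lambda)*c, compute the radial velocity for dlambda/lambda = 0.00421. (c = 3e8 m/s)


v = (dlambda/lambda) * c = 0.00421 * 3e8 = 1.263e+06

1.263e+06 m/s


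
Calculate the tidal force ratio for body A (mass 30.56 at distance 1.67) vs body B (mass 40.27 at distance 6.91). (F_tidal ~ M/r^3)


Ratio = (M1/r1^3) / (M2/r2^3) = (30.56/1.67^3) / (40.27/6.91^3) = 53.7597

53.7597


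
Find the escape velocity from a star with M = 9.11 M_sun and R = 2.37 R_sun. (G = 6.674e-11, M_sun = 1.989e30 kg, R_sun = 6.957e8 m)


M = 9.11 * 1.989e30 kg = 1.811979e+31 kg; R = 2.37 * 6.957e8 m = 1.648809e+09 m. v_esc = sqrt(2GM/R) = sqrt(2 * 6.674e-11 * 1.811979e+31 / 1.648809e+09) = 1.211e+06

1.211e+06 m/s


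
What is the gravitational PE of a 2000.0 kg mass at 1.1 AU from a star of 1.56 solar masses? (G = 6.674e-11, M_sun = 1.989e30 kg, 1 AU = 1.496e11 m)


M = 1.56 * 1.989e30 kg = 3.10284e+30 kg; r = 1.1 AU * 1.496e11 m/AU = 1.6456e+11 m. U = -GM*m/r = -(6.674e-11 * 3.10284e+30 * 2000.0) / 1.6456e+11 = -2.517e+12

-2.517e+12 J


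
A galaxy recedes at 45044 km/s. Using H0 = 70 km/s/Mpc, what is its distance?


d = v / H0 = 45044 / 70 = 643.4857

643.4857 Mpc


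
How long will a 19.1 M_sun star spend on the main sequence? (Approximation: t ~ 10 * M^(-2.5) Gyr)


t = 10 * M^(-2.5) = 10 * 19.1^(-2.5) = 0.0063

0.0063 Gyr


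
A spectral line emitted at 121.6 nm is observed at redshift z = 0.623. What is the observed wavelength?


lam_obs = lam_emit * (1 + z) = 121.6 * (1 + 0.623) = 197.3568

197.3568 nm


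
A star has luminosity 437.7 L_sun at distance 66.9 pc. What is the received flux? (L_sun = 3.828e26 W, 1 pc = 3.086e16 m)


F = L / (4*pi*d^2) = 1.676e+29 / (4*pi*(2.065e+18)^2) = 3.128e-09

3.128e-09 W/m^2


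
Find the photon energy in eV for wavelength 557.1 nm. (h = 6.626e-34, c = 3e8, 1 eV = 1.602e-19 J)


E = hc/lambda = 6.626e-34 * 3e8 / 5.571e-07 = 3.568e-19 J = 2.2273 eV

2.2273 eV


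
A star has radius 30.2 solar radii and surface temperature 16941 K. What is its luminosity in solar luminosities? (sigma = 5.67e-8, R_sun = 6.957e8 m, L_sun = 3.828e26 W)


R = 30.2 * 6.957e8 m = 2.101014e+10 m. L = 4*pi*R^2*sigma*T^4 = 4*pi*(2.101014e+10)^2 * 5.67e-8 * 16941^4 = 2.590639514e+31 W. L/L_sun = 2.590639514e+31 / 3.828e26 = 67676.0584

67676.0584 L_sun


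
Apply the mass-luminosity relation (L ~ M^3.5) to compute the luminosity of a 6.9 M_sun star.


L/L_sun = (M/M_sun)^3.5 = 6.9^3.5 = 862.9225

862.9225 L_sun


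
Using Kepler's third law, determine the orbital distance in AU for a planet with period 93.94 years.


a = P^(2/3) = 93.94^(2/3) = 20.6649

20.6649 AU


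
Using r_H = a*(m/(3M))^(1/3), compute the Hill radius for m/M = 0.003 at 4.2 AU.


r_H = a * (m/3M)^(1/3) = 4.2 * (0.003/3)^(1/3) = 0.42

0.42 AU


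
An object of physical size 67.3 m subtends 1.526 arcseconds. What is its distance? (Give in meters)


D = size / theta_rad, theta_rad = 1.526 * pi/(180*3600) = 7.398e-06, D = 9.097e+06

9.097e+06 m


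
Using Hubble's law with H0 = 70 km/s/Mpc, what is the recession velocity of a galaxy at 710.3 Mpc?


v = H0 * d = 70 * 710.3 = 49721.0

49721.0 km/s


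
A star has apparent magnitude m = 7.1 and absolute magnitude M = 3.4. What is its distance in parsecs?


d = 10^((m - M + 5)/5) = 10^((7.1 - 3.4 + 5)/5) = 54.9541

54.9541 pc


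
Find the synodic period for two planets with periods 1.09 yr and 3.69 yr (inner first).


1/P_syn = |1/P1 - 1/P2| = |1/1.09 - 1/3.69| => P_syn = 1.547

1.547 years


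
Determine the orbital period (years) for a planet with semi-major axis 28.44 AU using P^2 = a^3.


P = a^(3/2) = 28.44^1.5 = 151.6681

151.6681 years


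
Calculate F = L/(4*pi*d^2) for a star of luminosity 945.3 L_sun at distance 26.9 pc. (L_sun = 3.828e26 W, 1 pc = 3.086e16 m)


F = L / (4*pi*d^2) = 3.619e+29 / (4*pi*(8.301e+17)^2) = 4.179e-08

4.179e-08 W/m^2


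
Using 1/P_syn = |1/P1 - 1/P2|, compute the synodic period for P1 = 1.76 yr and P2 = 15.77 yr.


1/P_syn = |1/P1 - 1/P2| = |1/1.76 - 1/15.77| => P_syn = 1.9811

1.9811 years


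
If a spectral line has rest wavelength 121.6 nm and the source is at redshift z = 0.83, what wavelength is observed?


lam_obs = lam_emit * (1 + z) = 121.6 * (1 + 0.83) = 222.528

222.528 nm


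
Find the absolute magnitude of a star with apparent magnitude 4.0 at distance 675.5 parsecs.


M = m - 5*log10(d) + 5 = 4.0 - 5*log10(675.5) + 5 = -5.1481

-5.1481


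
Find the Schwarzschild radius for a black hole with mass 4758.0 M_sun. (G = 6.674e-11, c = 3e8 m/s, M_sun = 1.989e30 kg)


M = 4758.0 * 1.989e30 kg = 9.463662e+33 kg. rs = 2GM/c^2 = 2 * 6.674e-11 * 9.463662e+33 / (3e8)^2 = 1.404e+07

1.404e+07 m


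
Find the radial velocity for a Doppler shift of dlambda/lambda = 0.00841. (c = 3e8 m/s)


v = (dlambda/lambda) * c = 0.00841 * 3e8 = 2.523e+06

2.523e+06 m/s


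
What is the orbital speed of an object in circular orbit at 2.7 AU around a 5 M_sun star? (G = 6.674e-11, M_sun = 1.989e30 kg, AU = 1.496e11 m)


v = sqrt(GM/r) = sqrt(6.674e-11 * 9.945e+30 / 4.039e+11) = 40536.6463

40536.6463 m/s


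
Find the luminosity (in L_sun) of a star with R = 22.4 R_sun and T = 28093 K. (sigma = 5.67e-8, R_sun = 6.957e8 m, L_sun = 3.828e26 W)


R = 22.4 * 6.957e8 m = 1.558368e+10 m. L = 4*pi*R^2*sigma*T^4 = 4*pi*(1.558368e+10)^2 * 5.67e-8 * 28093^4 = 1.077768393e+32 W. L/L_sun = 1.077768393e+32 / 3.828e26 = 281548.6919

281548.6919 L_sun


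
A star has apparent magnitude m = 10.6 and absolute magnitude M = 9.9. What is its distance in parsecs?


d = 10^((m - M + 5)/5) = 10^((10.6 - 9.9 + 5)/5) = 13.8038

13.8038 pc


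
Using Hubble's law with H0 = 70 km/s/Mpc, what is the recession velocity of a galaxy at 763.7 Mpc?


v = H0 * d = 70 * 763.7 = 53459.0

53459.0 km/s


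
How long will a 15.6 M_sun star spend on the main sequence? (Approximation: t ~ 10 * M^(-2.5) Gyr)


t = 10 * M^(-2.5) = 10 * 15.6^(-2.5) = 0.0104

0.0104 Gyr


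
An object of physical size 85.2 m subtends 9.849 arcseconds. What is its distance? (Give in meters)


D = size / theta_rad, theta_rad = 9.849 * pi/(180*3600) = 4.775e-05, D = 1.784e+06

1.784e+06 m


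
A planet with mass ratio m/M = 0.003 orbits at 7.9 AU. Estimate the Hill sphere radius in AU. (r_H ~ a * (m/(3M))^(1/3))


r_H = a * (m/3M)^(1/3) = 7.9 * (0.003/3)^(1/3) = 0.79

0.79 AU


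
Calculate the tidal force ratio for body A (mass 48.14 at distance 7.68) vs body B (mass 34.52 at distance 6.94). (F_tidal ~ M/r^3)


Ratio = (M1/r1^3) / (M2/r2^3) = (48.14/7.68^3) / (34.52/6.94^3) = 1.029

1.029


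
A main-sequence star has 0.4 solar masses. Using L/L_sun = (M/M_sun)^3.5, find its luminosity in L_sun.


L/L_sun = (M/M_sun)^3.5 = 0.4^3.5 = 0.0405

0.0405 L_sun


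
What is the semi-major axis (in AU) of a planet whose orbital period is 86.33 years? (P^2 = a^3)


a = P^(2/3) = 86.33^(2/3) = 19.5332

19.5332 AU


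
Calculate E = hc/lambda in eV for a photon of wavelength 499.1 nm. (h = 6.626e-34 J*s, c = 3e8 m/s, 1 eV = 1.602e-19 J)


E = hc/lambda = 6.626e-34 * 3e8 / 4.991e-07 = 3.983e-19 J = 2.4861 eV

2.4861 eV


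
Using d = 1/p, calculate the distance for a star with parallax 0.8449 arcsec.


d = 1/p = 1/0.8449 = 1.1836

1.1836 pc


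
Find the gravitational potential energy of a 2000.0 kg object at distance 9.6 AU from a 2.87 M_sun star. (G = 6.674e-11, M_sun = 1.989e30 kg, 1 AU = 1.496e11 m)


M = 2.87 * 1.989e30 kg = 5.70843e+30 kg; r = 9.6 AU * 1.496e11 m/AU = 1.43616e+12 m. U = -GM*m/r = -(6.674e-11 * 5.70843e+30 * 2000.0) / 1.43616e+12 = -5.306e+11

-5.306e+11 J


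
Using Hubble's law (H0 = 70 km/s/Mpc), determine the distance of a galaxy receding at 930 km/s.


d = v / H0 = 930 / 70 = 13.2857

13.2857 Mpc


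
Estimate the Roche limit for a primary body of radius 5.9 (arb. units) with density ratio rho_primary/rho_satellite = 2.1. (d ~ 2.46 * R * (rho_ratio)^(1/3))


d_Roche = 2.46 * 5.9 * 2.1^(1/3) = 18.5863

18.5863


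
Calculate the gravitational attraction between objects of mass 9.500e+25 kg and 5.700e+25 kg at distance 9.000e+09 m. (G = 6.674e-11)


F = G*m1*m2/r^2 = 6.674e-11 * 9.500e+25 * 5.700e+25 / (9.000e+09)^2 = 6.674e-11 * 5.415e+51 / 8.100e+19 = 4.462e+21

4.462e+21 N


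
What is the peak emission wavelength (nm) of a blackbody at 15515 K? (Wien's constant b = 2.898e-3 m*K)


lam_max = b / T = 2.898e-3 / 15515 = 1.868e-07 m = 186.787 nm

186.787 nm


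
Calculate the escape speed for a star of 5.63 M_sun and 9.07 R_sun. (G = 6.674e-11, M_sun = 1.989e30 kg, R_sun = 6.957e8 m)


M = 5.63 * 1.989e30 kg = 1.119807e+31 kg; R = 9.07 * 6.957e8 m = 6.309999e+09 m. v_esc = sqrt(2GM/R) = sqrt(2 * 6.674e-11 * 1.119807e+31 / 6.309999e+09) = 486704.1426

486704.1426 m/s


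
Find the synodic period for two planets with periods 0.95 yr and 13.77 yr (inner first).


1/P_syn = |1/P1 - 1/P2| = |1/0.95 - 1/13.77| => P_syn = 1.0204

1.0204 years


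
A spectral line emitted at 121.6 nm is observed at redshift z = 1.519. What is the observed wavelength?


lam_obs = lam_emit * (1 + z) = 121.6 * (1 + 1.519) = 306.3104

306.3104 nm


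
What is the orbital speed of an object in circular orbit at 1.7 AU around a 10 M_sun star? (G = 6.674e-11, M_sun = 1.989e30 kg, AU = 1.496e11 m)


v = sqrt(GM/r) = sqrt(6.674e-11 * 1.989e+31 / 2.543e+11) = 72247.0694

72247.0694 m/s


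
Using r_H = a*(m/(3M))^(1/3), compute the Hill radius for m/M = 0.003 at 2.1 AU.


r_H = a * (m/3M)^(1/3) = 2.1 * (0.003/3)^(1/3) = 0.21

0.21 AU


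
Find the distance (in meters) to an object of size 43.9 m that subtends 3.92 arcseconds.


D = size / theta_rad, theta_rad = 3.92 * pi/(180*3600) = 1.900e-05, D = 2.310e+06

2.310e+06 m


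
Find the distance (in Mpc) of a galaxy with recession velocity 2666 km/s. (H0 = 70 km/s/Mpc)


d = v / H0 = 2666 / 70 = 38.0857

38.0857 Mpc


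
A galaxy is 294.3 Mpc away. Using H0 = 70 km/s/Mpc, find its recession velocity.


v = H0 * d = 70 * 294.3 = 20601.0

20601.0 km/s


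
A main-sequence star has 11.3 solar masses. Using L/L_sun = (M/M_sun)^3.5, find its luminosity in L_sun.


L/L_sun = (M/M_sun)^3.5 = 11.3^3.5 = 4850.3665

4850.3665 L_sun


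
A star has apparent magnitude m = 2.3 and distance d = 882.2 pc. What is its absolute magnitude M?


M = m - 5*log10(d) + 5 = 2.3 - 5*log10(882.2) + 5 = -7.4278

-7.4278


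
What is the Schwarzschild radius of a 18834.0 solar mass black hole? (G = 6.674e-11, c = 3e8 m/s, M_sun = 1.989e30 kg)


M = 18834.0 * 1.989e30 kg = 3.7460826e+34 kg. rs = 2GM/c^2 = 2 * 6.674e-11 * 3.7460826e+34 / (3e8)^2 = 5.556e+07

5.556e+07 m


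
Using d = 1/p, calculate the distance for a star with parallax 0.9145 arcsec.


d = 1/p = 1/0.9145 = 1.0935

1.0935 pc


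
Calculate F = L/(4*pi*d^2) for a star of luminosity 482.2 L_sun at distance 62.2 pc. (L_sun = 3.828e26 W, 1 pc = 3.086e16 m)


F = L / (4*pi*d^2) = 1.846e+29 / (4*pi*(1.919e+18)^2) = 3.987e-09

3.987e-09 W/m^2


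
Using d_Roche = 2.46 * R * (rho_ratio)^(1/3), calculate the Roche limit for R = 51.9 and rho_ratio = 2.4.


d_Roche = 2.46 * 51.9 * 2.4^(1/3) = 170.9384

170.9384


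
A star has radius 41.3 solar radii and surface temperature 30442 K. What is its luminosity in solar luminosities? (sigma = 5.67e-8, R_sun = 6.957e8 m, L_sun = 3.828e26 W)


R = 41.3 * 6.957e8 m = 2.873241e+10 m. L = 4*pi*R^2*sigma*T^4 = 4*pi*(2.873241e+10)^2 * 5.67e-8 * 30442^4 = 5.051609362e+32 W. L/L_sun = 5.051609362e+32 / 3.828e26 = 1.320e+06

1.320e+06 L_sun


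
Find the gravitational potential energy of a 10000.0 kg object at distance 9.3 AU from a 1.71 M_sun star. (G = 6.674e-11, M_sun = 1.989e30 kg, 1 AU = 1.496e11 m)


M = 1.71 * 1.989e30 kg = 3.40119e+30 kg; r = 9.3 AU * 1.496e11 m/AU = 1.39128e+12 m. U = -GM*m/r = -(6.674e-11 * 3.40119e+30 * 10000.0) / 1.39128e+12 = -1.632e+12

-1.632e+12 J


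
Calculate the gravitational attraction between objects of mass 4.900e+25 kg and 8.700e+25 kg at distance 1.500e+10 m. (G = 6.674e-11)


F = G*m1*m2/r^2 = 6.674e-11 * 4.900e+25 * 8.700e+25 / (1.500e+10)^2 = 6.674e-11 * 4.263e+51 / 2.250e+20 = 1.265e+21

1.265e+21 N


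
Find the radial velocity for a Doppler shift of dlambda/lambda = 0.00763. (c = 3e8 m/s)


v = (dlambda/lambda) * c = 0.00763 * 3e8 = 2.289e+06

2.289e+06 m/s


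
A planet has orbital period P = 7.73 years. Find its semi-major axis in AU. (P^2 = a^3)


a = P^(2/3) = 7.73^(2/3) = 3.9095

3.9095 AU


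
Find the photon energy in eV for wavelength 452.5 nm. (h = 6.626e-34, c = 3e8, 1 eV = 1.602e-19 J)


E = hc/lambda = 6.626e-34 * 3e8 / 4.525e-07 = 4.393e-19 J = 2.7422 eV

2.7422 eV


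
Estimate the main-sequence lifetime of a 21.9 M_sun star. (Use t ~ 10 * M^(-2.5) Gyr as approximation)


t = 10 * M^(-2.5) = 10 * 21.9^(-2.5) = 0.0045

0.0045 Gyr


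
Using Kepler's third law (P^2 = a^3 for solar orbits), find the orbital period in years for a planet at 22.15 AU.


P = a^(3/2) = 22.15^1.5 = 104.2463

104.2463 years


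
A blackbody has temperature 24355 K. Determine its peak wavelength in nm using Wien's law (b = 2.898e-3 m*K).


lam_max = b / T = 2.898e-3 / 24355 = 1.190e-07 m = 118.9899 nm

118.9899 nm


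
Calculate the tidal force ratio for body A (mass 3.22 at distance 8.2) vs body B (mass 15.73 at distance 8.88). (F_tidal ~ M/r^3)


Ratio = (M1/r1^3) / (M2/r2^3) = (3.22/8.2^3) / (15.73/8.88^3) = 0.26

0.26


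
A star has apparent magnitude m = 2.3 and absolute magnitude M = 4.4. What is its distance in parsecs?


d = 10^((m - M + 5)/5) = 10^((2.3 - 4.4 + 5)/5) = 3.8019

3.8019 pc


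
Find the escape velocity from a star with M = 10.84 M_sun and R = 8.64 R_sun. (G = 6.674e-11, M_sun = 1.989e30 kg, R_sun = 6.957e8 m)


M = 10.84 * 1.989e30 kg = 2.156076e+31 kg; R = 8.64 * 6.957e8 m = 6.010848e+09 m. v_esc = sqrt(2GM/R) = sqrt(2 * 6.674e-11 * 2.156076e+31 / 6.010848e+09) = 691946.0886

691946.0886 m/s


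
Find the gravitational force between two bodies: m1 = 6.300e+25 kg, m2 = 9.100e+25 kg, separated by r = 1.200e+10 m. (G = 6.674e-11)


F = G*m1*m2/r^2 = 6.674e-11 * 6.300e+25 * 9.100e+25 / (1.200e+10)^2 = 6.674e-11 * 5.733e+51 / 1.440e+20 = 2.657e+21

2.657e+21 N


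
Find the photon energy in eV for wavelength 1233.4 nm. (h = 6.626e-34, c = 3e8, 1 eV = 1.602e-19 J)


E = hc/lambda = 6.626e-34 * 3e8 / 1.233e-06 = 1.612e-19 J = 1.006 eV

1.006 eV


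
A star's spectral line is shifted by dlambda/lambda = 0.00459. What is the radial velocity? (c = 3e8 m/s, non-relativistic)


v = (dlambda/lambda) * c = 0.00459 * 3e8 = 1.377e+06

1.377e+06 m/s


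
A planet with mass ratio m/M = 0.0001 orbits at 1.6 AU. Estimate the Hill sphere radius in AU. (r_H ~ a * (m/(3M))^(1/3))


r_H = a * (m/3M)^(1/3) = 1.6 * (0.0001/3)^(1/3) = 0.0515

0.0515 AU


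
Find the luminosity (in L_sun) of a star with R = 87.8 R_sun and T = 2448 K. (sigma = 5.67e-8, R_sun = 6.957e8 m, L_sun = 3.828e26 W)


R = 87.8 * 6.957e8 m = 6.108246e+10 m. L = 4*pi*R^2*sigma*T^4 = 4*pi*(6.108246e+10)^2 * 5.67e-8 * 2448^4 = 9.547103161e+28 W. L/L_sun = 9.547103161e+28 / 3.828e26 = 249.4019

249.4019 L_sun


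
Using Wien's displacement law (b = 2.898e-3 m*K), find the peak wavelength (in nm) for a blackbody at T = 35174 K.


lam_max = b / T = 2.898e-3 / 35174 = 8.239e-08 m = 82.3904 nm

82.3904 nm


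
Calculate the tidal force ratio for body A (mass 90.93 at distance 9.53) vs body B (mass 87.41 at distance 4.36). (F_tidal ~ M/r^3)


Ratio = (M1/r1^3) / (M2/r2^3) = (90.93/9.53^3) / (87.41/4.36^3) = 0.0996

0.0996


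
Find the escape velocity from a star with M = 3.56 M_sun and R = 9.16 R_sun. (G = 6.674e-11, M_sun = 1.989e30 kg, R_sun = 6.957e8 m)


M = 3.56 * 1.989e30 kg = 7.08084e+30 kg; R = 9.16 * 6.957e8 m = 6.372612e+09 m. v_esc = sqrt(2GM/R) = sqrt(2 * 6.674e-11 * 7.08084e+30 / 6.372612e+09) = 385116.1675

385116.1675 m/s


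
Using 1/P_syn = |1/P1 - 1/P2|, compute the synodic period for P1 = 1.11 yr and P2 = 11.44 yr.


1/P_syn = |1/P1 - 1/P2| = |1/1.11 - 1/11.44| => P_syn = 1.2293

1.2293 years


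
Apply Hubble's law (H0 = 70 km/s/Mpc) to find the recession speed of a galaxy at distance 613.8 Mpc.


v = H0 * d = 70 * 613.8 = 42966.0

42966.0 km/s


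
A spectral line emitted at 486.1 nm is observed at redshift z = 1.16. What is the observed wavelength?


lam_obs = lam_emit * (1 + z) = 486.1 * (1 + 1.16) = 1049.976

1049.976 nm


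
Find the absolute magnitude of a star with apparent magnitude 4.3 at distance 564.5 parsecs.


M = m - 5*log10(d) + 5 = 4.3 - 5*log10(564.5) + 5 = -4.4583

-4.4583


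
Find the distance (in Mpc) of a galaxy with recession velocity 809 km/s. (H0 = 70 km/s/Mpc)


d = v / H0 = 809 / 70 = 11.5571

11.5571 Mpc


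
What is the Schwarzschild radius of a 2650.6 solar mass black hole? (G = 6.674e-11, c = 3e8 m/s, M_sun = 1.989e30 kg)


M = 2650.6 * 1.989e30 kg = 5.2720434e+33 kg. rs = 2GM/c^2 = 2 * 6.674e-11 * 5.2720434e+33 / (3e8)^2 = 7.819e+06

7.819e+06 m


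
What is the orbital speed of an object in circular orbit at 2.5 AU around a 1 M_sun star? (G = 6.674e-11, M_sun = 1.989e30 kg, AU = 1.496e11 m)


v = sqrt(GM/r) = sqrt(6.674e-11 * 1.989e+30 / 3.740e+11) = 18839.7307

18839.7307 m/s


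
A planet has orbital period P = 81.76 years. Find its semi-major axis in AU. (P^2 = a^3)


a = P^(2/3) = 81.76^(2/3) = 18.8377

18.8377 AU


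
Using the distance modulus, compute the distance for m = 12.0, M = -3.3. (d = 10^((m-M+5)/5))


d = 10^((m - M + 5)/5) = 10^((12.0 - -3.3 + 5)/5) = 11481.5362

11481.5362 pc


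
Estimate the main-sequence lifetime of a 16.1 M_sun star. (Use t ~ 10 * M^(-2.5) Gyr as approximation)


t = 10 * M^(-2.5) = 10 * 16.1^(-2.5) = 0.0096

0.0096 Gyr


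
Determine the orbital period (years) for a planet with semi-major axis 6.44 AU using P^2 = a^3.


P = a^(3/2) = 6.44^1.5 = 16.3429

16.3429 years


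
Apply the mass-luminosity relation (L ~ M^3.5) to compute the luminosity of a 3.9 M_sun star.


L/L_sun = (M/M_sun)^3.5 = 3.9^3.5 = 117.1456

117.1456 L_sun


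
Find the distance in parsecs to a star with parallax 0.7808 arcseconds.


d = 1/p = 1/0.7808 = 1.2807

1.2807 pc


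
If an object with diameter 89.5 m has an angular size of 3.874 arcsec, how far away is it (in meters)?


D = size / theta_rad, theta_rad = 3.874 * pi/(180*3600) = 1.878e-05, D = 4.765e+06

4.765e+06 m


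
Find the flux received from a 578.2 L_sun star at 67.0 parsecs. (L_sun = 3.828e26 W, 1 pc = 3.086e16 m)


F = L / (4*pi*d^2) = 2.213e+29 / (4*pi*(2.068e+18)^2) = 4.120e-09

4.120e-09 W/m^2


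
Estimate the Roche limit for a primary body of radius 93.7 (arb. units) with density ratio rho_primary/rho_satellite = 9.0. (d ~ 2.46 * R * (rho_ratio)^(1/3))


d_Roche = 2.46 * 93.7 * 9.0^(1/3) = 479.4635

479.4635


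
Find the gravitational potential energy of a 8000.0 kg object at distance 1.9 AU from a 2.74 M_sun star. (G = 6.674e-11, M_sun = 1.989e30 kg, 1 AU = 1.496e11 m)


M = 2.74 * 1.989e30 kg = 5.44986e+30 kg; r = 1.9 AU * 1.496e11 m/AU = 2.8424e+11 m. U = -GM*m/r = -(6.674e-11 * 5.44986e+30 * 8000.0) / 2.8424e+11 = -1.024e+13

-1.024e+13 J


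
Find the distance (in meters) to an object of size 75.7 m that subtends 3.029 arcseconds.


D = size / theta_rad, theta_rad = 3.029 * pi/(180*3600) = 1.469e-05, D = 5.155e+06

5.155e+06 m


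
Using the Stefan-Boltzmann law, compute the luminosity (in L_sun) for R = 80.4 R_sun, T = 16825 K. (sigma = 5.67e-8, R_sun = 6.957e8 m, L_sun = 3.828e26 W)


R = 80.4 * 6.957e8 m = 5.593428e+10 m. L = 4*pi*R^2*sigma*T^4 = 4*pi*(5.593428e+10)^2 * 5.67e-8 * 16825^4 = 1.786361371e+32 W. L/L_sun = 1.786361371e+32 / 3.828e26 = 466656.5754

466656.5754 L_sun


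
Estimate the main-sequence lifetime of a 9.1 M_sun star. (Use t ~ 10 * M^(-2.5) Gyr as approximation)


t = 10 * M^(-2.5) = 10 * 9.1^(-2.5) = 0.04

0.04 Gyr


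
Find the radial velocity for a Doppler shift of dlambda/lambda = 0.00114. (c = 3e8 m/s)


v = (dlambda/lambda) * c = 0.00114 * 3e8 = 342000.0

342000.0 m/s


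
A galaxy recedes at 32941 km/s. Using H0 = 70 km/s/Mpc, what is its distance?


d = v / H0 = 32941 / 70 = 470.5857

470.5857 Mpc


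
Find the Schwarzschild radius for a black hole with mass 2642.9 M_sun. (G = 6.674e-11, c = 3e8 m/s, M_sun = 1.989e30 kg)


M = 2642.9 * 1.989e30 kg = 5.2567281e+33 kg. rs = 2GM/c^2 = 2 * 6.674e-11 * 5.2567281e+33 / (3e8)^2 = 7.796e+06

7.796e+06 m


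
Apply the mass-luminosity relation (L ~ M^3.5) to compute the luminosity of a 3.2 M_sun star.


L/L_sun = (M/M_sun)^3.5 = 3.2^3.5 = 58.6172

58.6172 L_sun


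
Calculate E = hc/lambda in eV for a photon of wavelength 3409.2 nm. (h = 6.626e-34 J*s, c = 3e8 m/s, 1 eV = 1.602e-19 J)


E = hc/lambda = 6.626e-34 * 3e8 / 3.409e-06 = 5.831e-20 J = 0.364 eV

0.364 eV


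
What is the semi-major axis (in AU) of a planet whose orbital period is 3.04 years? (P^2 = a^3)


a = P^(2/3) = 3.04^(2/3) = 2.0985

2.0985 AU


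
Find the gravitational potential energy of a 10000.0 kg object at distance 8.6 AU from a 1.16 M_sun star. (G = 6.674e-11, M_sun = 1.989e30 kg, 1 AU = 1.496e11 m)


M = 1.16 * 1.989e30 kg = 2.30724e+30 kg; r = 8.6 AU * 1.496e11 m/AU = 1.28656e+12 m. U = -GM*m/r = -(6.674e-11 * 2.30724e+30 * 10000.0) / 1.28656e+12 = -1.197e+12

-1.197e+12 J


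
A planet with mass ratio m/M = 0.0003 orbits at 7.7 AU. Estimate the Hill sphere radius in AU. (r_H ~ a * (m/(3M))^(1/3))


r_H = a * (m/3M)^(1/3) = 7.7 * (0.0003/3)^(1/3) = 0.3574

0.3574 AU


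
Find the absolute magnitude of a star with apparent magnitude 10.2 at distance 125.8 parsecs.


M = m - 5*log10(d) + 5 = 10.2 - 5*log10(125.8) + 5 = 4.7016

4.7016


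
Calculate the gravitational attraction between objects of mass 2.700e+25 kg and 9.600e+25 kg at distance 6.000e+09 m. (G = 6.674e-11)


F = G*m1*m2/r^2 = 6.674e-11 * 2.700e+25 * 9.600e+25 / (6.000e+09)^2 = 6.674e-11 * 2.592e+51 / 3.600e+19 = 4.805e+21

4.805e+21 N


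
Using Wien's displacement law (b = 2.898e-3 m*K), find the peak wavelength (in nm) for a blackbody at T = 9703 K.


lam_max = b / T = 2.898e-3 / 9703 = 2.987e-07 m = 298.6705 nm

298.6705 nm


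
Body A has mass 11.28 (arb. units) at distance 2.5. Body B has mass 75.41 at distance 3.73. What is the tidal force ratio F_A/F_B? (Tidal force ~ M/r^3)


Ratio = (M1/r1^3) / (M2/r2^3) = (11.28/2.5^3) / (75.41/3.73^3) = 0.4968

0.4968


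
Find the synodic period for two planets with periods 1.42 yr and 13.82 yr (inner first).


1/P_syn = |1/P1 - 1/P2| = |1/1.42 - 1/13.82| => P_syn = 1.5826

1.5826 years


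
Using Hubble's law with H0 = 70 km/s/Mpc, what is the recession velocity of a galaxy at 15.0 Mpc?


v = H0 * d = 70 * 15.0 = 1050.0

1050.0 km/s


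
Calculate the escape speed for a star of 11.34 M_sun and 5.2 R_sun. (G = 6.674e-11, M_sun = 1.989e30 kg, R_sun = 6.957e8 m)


M = 11.34 * 1.989e30 kg = 2.255526e+31 kg; R = 5.2 * 6.957e8 m = 3.61764e+09 m. v_esc = sqrt(2GM/R) = sqrt(2 * 6.674e-11 * 2.255526e+31 / 3.61764e+09) = 912261.4948

912261.4948 m/s


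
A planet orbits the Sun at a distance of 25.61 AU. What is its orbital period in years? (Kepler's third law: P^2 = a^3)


P = a^(3/2) = 25.61^1.5 = 129.6028

129.6028 years


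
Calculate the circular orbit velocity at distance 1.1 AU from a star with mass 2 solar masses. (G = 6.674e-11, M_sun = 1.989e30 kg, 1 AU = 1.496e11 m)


v = sqrt(GM/r) = sqrt(6.674e-11 * 3.978e+30 / 1.646e+11) = 40166.4409

40166.4409 m/s


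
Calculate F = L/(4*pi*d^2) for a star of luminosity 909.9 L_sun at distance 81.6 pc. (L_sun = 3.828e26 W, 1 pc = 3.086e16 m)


F = L / (4*pi*d^2) = 3.483e+29 / (4*pi*(2.518e+18)^2) = 4.371e-09

4.371e-09 W/m^2


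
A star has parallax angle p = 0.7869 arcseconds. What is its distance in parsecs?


d = 1/p = 1/0.7869 = 1.2708

1.2708 pc


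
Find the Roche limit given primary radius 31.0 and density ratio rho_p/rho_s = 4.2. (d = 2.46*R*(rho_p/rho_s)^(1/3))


d_Roche = 2.46 * 31.0 * 4.2^(1/3) = 123.0401

123.0401


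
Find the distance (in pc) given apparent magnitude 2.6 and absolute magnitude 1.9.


d = 10^((m - M + 5)/5) = 10^((2.6 - 1.9 + 5)/5) = 13.8038

13.8038 pc


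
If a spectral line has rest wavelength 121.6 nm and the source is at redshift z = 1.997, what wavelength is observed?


lam_obs = lam_emit * (1 + z) = 121.6 * (1 + 1.997) = 364.4352

364.4352 nm


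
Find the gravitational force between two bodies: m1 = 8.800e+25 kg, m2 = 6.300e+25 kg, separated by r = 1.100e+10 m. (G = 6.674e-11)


F = G*m1*m2/r^2 = 6.674e-11 * 8.800e+25 * 6.300e+25 / (1.100e+10)^2 = 6.674e-11 * 5.544e+51 / 1.210e+20 = 3.058e+21

3.058e+21 N


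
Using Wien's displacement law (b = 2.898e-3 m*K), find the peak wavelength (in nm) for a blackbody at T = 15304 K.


lam_max = b / T = 2.898e-3 / 15304 = 1.894e-07 m = 189.3623 nm

189.3623 nm


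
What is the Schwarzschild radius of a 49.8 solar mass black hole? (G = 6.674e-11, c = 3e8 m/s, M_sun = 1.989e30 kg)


M = 49.8 * 1.989e30 kg = 9.90522e+31 kg. rs = 2GM/c^2 = 2 * 6.674e-11 * 9.90522e+31 / (3e8)^2 = 146905.4184

146905.4184 m


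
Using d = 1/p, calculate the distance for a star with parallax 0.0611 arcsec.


d = 1/p = 1/0.0611 = 16.3666

16.3666 pc


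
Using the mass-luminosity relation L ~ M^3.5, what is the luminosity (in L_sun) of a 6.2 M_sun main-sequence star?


L/L_sun = (M/M_sun)^3.5 = 6.2^3.5 = 593.4319

593.4319 L_sun


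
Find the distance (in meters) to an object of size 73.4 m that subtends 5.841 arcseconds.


D = size / theta_rad, theta_rad = 5.841 * pi/(180*3600) = 2.832e-05, D = 2.592e+06

2.592e+06 m
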